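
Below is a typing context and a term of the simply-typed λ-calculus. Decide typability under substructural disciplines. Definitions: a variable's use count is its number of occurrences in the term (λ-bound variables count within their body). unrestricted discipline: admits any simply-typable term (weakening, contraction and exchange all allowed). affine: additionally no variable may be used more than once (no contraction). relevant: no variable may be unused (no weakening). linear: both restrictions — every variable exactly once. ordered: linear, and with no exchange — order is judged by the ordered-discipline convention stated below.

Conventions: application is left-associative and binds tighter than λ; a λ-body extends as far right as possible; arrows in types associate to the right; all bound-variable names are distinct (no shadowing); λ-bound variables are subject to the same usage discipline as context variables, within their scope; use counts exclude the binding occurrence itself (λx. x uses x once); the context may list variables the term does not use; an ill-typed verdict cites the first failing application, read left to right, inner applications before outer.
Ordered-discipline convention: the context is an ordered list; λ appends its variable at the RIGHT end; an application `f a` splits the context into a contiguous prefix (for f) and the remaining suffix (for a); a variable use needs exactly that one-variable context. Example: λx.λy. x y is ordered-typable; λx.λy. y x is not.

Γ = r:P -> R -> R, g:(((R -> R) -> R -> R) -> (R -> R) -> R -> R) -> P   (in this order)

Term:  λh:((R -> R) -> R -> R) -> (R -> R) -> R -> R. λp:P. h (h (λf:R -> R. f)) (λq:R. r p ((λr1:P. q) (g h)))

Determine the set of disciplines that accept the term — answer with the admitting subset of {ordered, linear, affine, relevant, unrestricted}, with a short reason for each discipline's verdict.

admitted by: unrestricted
usage: r=1, g=1, h (bound)=3, p (bound)=1, f (bound)=1, q (bound)=1, r1 (bound)=0
use order (left to right): h, h, f, r, p, q, g, h
typing: well-typed — term : (((R -> R) -> R -> R) -> (R -> R) -> R -> R) -> P -> R -> R
ordered: ✗, h ×3 used more than once (contraction); unused: r1 — weakening required
linear: ✗, h ×3 used more than once (contraction); unused: r1 — weakening required
affine: ✗, h ×3 used more than once (contraction)
relevant: ✗, unused: r1 — weakening required
unrestricted: ✓, typability at (((R -> R) -> R -> R) -> (R -> R) -> R -> R) -> P -> R -> R is all that's needed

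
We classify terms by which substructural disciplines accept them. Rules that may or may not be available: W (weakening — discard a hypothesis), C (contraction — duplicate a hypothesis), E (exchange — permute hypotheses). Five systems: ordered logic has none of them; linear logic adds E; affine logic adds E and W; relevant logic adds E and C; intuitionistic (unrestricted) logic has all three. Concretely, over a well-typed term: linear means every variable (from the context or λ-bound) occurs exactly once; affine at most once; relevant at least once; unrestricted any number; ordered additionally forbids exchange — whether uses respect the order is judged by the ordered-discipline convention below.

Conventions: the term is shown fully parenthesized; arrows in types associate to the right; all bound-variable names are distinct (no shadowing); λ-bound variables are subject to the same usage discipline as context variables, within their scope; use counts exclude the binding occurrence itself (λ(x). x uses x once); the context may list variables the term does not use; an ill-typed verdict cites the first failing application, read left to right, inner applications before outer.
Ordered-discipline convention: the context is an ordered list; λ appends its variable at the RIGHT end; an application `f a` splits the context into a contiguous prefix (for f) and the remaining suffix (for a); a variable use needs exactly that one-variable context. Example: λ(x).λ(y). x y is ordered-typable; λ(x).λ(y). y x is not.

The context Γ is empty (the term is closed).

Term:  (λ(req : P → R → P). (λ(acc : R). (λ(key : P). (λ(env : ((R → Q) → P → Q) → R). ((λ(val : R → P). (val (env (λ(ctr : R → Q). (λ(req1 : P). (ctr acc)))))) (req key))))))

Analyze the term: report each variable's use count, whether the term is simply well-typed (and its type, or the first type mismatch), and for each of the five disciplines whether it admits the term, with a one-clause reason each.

usage: req (λ-bound): 1, acc (λ-bound): 1, key (λ-bound): 1, env (λ-bound): 1, val (λ-bound): 1, ctr (λ-bound): 1, req1 (λ-bound): 0
order of uses: val, env, ctr, acc, req, key
typing: the term checks, with type (P → R → P) → R → P → (((R → Q) → P → Q) → R) → P
ordered ✗ (req1 never used (weakening))
linear ✗ (req1 never used (weakening))
affine ✓ (none of req, acc, key, env, val, ctr, req1 used more than once)
relevant ✗ (req1 never used (weakening))
unrestricted ✓ (simply typable at (P → R → P) → R → P → (((R → Q) → P → Q) → R) → P; W, C, E all held)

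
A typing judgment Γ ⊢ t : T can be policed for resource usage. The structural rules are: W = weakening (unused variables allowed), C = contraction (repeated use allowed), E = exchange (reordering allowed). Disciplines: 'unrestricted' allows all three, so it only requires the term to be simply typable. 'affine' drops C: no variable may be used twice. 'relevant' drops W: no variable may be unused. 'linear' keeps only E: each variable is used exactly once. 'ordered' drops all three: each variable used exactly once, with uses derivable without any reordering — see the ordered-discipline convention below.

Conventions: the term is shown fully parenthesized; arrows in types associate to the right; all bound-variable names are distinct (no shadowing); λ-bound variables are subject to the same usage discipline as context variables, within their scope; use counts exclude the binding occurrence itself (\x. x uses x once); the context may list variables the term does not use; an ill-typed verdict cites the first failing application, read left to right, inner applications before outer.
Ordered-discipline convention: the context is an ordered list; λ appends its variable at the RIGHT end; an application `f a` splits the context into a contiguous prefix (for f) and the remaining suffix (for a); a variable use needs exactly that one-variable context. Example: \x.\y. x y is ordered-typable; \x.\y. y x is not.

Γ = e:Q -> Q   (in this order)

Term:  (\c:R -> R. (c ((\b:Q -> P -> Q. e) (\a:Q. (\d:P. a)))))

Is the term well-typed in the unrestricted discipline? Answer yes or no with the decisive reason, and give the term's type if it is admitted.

no — fails simple typing
variable uses: e ×1; c [bound] ×1; b [bound] ×0; a [bound] ×1; d [bound] ×0
uses in reading order: c, e, a
typing: ill-typed: a function awaiting R gets Q -> Q
all disciplines: ordered ✗ | linear ✗ | affine ✗ | relevant ✗ | unrestricted ✗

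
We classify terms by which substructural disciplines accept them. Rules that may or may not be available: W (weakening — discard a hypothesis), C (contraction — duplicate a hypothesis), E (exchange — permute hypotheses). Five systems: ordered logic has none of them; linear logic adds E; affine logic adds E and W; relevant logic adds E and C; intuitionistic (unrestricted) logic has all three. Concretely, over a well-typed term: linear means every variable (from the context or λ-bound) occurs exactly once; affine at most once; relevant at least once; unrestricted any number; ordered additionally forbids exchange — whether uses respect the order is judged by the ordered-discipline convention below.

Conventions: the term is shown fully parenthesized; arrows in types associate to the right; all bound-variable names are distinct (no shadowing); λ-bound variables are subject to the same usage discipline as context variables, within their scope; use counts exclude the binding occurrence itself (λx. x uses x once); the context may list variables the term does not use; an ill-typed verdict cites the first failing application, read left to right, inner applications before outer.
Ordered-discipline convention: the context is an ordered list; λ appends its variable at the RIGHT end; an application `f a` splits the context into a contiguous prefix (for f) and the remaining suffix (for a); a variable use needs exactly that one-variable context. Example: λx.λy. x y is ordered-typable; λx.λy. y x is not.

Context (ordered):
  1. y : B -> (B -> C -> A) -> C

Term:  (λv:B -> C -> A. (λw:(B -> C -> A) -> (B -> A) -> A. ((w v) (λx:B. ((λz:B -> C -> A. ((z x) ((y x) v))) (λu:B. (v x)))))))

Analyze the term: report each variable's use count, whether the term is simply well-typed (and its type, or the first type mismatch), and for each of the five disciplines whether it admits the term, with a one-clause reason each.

variable uses: y: 1×; v (λ-bound): 3×; w (λ-bound): 1×; x (λ-bound): 3×; z (λ-bound): 1×; u (λ-bound): 0×
use order (left to right): w, v, z, x, y, x, v, v, x
typing: ✓ — (B -> C -> A) -> ((B -> C -> A) -> (B -> A) -> A) -> A
ordered: ✗, uses contraction: v ×3, x ×3; needs weakening: u unused
linear: ✗, uses contraction: v ×3, x ×3; needs weakening: u unused
affine: ✗, uses contraction: v ×3, x ×3
relevant: ✗, needs weakening: u unused
unrestricted: ✓, type-checks ((B -> C -> A) -> ((B -> C -> A) -> (B -> A) -> A) -> A) and nothing is barred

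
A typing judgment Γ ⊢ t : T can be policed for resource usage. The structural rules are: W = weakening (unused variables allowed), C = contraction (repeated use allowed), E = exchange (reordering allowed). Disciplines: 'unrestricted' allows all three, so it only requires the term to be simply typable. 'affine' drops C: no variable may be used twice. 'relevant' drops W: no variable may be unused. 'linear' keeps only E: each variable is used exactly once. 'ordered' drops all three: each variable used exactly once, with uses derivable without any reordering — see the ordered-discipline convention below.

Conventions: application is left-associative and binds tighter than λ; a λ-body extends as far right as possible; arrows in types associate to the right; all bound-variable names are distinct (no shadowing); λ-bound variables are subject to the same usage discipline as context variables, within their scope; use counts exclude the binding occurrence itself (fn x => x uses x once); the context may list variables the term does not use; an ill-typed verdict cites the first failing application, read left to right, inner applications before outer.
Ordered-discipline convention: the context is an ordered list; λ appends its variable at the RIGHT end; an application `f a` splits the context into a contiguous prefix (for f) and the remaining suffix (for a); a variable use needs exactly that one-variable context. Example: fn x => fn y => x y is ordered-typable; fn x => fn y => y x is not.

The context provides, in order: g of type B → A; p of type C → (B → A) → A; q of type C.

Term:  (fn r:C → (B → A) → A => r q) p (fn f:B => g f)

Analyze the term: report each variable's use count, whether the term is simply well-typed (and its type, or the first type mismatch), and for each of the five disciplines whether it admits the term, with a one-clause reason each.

use counts: g ×1; p ×1; q ×1; r [bound] ×1; f [bound] ×1
uses in reading order: r, q, p, g, f
typing: the term checks, with type A
ordered: ✗, use order r, q, p, g, f needs exchange
linear: ✓, each of g, p, q, r, f used exactly once
affine: ✓, g, p, q, r, f: no repeats, contraction unneeded
relevant: ✓, g, p, q, r, f: all used, weakening unneeded
unrestricted: ✓, well-typed at A; no restrictions here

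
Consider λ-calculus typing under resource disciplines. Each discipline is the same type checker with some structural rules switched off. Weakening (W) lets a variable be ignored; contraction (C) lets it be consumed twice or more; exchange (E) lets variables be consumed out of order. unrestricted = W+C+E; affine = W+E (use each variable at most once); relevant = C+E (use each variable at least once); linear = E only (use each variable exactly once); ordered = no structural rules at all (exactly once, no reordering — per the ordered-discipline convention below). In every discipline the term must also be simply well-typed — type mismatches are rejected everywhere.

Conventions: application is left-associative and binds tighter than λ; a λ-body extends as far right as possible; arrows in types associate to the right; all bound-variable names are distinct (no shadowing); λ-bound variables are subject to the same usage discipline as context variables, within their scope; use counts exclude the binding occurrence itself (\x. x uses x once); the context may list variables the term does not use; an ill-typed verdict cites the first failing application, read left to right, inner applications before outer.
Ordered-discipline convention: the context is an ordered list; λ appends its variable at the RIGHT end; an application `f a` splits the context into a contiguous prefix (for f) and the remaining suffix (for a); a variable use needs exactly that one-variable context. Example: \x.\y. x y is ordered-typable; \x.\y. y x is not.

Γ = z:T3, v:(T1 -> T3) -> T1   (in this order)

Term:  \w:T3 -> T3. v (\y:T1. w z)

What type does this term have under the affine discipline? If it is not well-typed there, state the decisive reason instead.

term : (T3 -> T3) -> T1
counts: z=1, v=1, w (bound)=1, y (bound)=0
order of uses: v, w, z
typing: well-typed — term : (T3 -> T3) -> T1
per-discipline verdicts: ordered ✗ · linear ✗ · affine ✓ · relevant ✗ · unrestricted ✓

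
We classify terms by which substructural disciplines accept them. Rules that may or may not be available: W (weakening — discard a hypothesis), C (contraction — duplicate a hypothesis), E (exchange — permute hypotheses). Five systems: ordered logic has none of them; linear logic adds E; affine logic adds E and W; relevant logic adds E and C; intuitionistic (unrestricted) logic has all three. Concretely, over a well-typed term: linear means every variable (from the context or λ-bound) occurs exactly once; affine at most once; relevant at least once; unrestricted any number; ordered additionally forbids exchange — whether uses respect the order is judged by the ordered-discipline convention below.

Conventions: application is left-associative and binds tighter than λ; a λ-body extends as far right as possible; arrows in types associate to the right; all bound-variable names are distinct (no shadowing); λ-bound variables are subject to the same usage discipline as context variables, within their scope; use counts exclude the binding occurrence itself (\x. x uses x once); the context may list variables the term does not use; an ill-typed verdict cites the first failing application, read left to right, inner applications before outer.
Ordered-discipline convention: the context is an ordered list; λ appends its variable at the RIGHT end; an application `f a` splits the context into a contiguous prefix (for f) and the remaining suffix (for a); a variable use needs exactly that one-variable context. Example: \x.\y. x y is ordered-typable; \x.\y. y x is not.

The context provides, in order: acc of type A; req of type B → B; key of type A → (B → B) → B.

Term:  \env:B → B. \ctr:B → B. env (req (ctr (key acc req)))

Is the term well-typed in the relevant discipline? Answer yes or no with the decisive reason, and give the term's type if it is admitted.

yes — at least one use each (acc, req, key, env, ctr); term : (B → B) → (B → B) → B
counts: acc ×1; req ×2; key ×1; env (bound) ×1; ctr (bound) ×1
uses in reading order: env, req, ctr, key, acc, req
typing: the term checks, with type (B → B) → (B → B) → B
summary: ordered ✗, linear ✗, affine ✗, relevant ✓, unrestricted ✓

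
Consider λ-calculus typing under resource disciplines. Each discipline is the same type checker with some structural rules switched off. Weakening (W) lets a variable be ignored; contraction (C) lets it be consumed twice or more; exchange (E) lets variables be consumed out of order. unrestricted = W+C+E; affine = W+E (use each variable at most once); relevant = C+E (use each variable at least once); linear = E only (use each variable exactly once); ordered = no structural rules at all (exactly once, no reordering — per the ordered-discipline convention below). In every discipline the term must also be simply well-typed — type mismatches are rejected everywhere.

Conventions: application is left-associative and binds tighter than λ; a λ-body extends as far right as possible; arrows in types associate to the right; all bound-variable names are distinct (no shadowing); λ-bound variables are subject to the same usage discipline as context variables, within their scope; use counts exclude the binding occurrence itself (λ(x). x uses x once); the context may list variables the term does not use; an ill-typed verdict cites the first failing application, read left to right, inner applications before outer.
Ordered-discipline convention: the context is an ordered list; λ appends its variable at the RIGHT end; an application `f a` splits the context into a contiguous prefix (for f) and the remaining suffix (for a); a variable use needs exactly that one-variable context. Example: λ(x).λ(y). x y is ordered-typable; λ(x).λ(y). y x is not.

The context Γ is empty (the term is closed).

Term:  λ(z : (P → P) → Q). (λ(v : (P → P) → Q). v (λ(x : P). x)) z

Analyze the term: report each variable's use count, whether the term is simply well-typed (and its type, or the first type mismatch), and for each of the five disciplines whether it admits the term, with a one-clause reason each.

variable uses: z (λ-bound)=1, v (λ-bound)=1, x (λ-bound)=1
uses in reading order: v, x, z
typing: ✓ — ((P → P) → Q) → Q
ordered: ✓, one use each (z, v, x); ordered split holds
linear: ✓, exactly-once usage across z, v, x
affine: ✓, no duplicate uses among z, v, x
relevant: ✓, none of z, v, x goes unused
unrestricted: ✓, type-checks (((P → P) → Q) → Q) and nothing is barred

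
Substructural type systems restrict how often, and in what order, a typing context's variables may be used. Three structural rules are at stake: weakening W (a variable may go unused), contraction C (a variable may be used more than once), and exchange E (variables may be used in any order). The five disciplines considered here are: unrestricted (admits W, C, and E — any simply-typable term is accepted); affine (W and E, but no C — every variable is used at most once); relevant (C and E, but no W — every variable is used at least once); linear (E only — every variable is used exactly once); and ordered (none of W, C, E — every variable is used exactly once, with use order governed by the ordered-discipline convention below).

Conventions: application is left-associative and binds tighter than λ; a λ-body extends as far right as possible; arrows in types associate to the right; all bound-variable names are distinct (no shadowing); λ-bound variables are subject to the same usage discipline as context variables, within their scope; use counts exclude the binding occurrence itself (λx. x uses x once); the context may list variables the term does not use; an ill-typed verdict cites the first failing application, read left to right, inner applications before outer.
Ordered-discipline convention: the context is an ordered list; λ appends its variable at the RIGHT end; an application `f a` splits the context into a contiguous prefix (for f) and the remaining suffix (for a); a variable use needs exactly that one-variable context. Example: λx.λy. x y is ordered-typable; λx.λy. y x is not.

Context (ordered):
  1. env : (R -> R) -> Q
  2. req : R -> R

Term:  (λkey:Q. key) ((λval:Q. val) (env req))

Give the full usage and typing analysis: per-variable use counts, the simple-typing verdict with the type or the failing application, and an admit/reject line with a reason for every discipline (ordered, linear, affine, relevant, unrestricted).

variable uses: env=1; req=1; key (bound)=1; val (bound)=1
left-to-right use order: key, val, env, req
typing: the term checks, with type Q
ordered: ✓, single-use (env, req, key, val), ordered derivation ok
linear: ✓, each of env, req, key, val used exactly once
affine: ✓, env, req, key, val: no repeats, contraction unneeded
relevant: ✓, none of env, req, key, val goes unused
unrestricted: ✓, well-typed at Q; no restrictions here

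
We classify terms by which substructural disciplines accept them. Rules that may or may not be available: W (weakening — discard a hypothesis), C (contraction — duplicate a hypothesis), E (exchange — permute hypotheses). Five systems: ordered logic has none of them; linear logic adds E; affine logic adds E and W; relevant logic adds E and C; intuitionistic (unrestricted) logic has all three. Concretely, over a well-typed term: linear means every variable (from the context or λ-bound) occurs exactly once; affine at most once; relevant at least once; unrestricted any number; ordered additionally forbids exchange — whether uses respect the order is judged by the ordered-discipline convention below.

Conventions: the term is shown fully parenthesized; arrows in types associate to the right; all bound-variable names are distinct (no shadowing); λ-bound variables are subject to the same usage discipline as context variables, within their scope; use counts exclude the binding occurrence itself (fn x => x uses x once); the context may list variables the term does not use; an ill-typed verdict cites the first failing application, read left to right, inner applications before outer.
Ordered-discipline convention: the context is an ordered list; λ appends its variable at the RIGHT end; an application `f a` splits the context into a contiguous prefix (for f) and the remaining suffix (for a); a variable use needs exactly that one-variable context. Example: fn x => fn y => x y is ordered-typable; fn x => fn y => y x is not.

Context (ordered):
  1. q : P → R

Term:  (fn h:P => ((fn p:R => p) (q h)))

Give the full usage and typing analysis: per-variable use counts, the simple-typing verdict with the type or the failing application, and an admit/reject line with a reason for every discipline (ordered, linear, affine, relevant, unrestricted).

usage: q ×1; h (bound) ×1; p (bound) ×1
use order (left to right): p, q, h
typing: well-typed at P → R
ordered ✓ (single-use (q, h, p), ordered derivation ok)
linear ✓ (q, h, p: one use apiece)
affine ✓ (none of q, h, p used more than once)
relevant ✓ (at least one use each (q, h, p))
unrestricted ✓ (typability at P → R is all that's needed)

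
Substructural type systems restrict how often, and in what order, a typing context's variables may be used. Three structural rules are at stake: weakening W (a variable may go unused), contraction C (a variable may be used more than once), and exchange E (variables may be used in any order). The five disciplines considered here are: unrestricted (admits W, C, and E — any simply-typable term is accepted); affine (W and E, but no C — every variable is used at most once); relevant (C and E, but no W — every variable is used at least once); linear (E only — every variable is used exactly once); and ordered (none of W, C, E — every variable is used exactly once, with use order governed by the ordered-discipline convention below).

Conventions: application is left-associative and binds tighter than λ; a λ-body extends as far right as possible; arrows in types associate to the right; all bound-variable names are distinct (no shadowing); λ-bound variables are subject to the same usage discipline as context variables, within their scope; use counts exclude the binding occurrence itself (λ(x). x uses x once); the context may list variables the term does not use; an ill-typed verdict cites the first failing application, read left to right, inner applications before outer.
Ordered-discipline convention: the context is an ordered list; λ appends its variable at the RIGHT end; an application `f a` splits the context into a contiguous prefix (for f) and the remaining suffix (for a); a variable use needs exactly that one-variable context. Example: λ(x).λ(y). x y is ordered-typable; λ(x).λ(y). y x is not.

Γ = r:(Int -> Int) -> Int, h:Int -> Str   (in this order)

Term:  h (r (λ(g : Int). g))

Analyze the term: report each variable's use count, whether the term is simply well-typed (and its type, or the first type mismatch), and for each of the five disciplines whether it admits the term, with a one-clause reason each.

use counts: r: 1; h: 1; g (bound): 1
uses in reading order: h, r, g
typing: well-typed at Str
ordered: ✗, needs exchange: uses follow h, r, g
linear: ✓, exactly-once usage across r, h, g
affine: ✓, r, h, g: no repeats, contraction unneeded
relevant: ✓, r, h, g: all used, weakening unneeded
unrestricted: ✓, well-typed at Str; no restrictions here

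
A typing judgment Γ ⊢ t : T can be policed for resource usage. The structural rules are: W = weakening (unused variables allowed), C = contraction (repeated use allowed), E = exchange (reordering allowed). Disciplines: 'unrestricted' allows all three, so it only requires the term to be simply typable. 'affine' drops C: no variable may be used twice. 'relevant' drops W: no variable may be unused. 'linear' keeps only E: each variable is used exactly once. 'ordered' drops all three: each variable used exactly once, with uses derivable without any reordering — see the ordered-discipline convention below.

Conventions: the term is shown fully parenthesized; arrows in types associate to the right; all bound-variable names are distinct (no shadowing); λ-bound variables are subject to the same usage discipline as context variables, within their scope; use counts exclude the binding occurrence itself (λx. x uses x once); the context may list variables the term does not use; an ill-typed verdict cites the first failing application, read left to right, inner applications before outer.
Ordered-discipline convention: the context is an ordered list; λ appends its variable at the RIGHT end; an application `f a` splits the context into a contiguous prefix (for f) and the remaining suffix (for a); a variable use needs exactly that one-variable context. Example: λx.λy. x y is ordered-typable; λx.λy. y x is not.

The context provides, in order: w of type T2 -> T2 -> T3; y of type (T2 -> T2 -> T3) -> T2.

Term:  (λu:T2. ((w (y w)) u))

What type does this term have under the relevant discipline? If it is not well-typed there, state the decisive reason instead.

term : T2 -> T3
counts: w ×2, y ×1, u (λ-bound) ×1
order of uses: w, y, w, u
typing: well-typed — term : T2 -> T3
summary: ordered ✗; linear ✗; affine ✗; relevant ✓; unrestricted ✓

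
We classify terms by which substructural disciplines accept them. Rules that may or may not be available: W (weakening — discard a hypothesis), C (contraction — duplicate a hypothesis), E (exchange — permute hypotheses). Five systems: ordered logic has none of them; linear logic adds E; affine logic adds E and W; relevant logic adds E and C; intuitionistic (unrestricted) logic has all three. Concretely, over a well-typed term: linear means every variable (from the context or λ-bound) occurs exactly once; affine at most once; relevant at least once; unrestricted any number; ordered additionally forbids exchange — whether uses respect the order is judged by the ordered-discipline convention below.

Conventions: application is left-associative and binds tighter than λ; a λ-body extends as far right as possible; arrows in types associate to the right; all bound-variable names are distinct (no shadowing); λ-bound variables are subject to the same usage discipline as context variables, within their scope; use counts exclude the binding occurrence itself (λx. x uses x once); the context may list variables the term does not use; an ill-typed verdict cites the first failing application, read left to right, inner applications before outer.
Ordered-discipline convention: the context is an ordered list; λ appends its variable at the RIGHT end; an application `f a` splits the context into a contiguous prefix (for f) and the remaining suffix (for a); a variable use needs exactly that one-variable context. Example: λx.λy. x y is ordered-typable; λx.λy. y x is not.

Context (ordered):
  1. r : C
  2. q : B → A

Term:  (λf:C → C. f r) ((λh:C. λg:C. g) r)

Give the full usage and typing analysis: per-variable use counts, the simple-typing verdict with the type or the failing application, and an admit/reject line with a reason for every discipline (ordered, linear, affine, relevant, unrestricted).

usage: r=2; q=0; f (bound)=1; h (bound)=0; g (bound)=1
uses in reading order: f, r, g, r
typing: well-typed at C
ordered: ✗ — r ×2 used more than once (contraction); needs weakening: q, h unused
linear: ✗ — r ×2 used more than once (contraction); needs weakening: q, h unused
affine: ✗ — r ×2 used more than once (contraction)
relevant: ✗ — needs weakening: q, h unused
unrestricted: ✓ — typability at C is all that's needed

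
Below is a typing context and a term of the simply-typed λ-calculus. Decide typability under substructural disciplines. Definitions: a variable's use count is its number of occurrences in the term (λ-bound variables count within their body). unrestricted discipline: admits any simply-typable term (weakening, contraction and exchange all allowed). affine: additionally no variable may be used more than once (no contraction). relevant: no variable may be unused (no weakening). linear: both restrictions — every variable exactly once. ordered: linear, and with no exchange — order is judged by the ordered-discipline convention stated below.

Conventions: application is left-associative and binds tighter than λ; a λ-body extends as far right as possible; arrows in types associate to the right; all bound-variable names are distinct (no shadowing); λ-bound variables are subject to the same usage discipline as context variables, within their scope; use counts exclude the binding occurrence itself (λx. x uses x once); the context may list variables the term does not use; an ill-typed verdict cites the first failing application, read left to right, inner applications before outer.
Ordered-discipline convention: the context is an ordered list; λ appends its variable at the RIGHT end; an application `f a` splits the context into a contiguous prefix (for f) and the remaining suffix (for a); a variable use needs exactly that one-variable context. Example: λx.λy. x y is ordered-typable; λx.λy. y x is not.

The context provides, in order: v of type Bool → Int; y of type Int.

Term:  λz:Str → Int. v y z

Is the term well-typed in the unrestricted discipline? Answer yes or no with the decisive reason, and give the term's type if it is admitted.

no — a type mismatch blocks all five
counts: v: 1×; y: 1×; z (λ-bound): 1×
use order (left to right): v, y, z
typing: ill-typed: an application expects Bool but receives Int
all disciplines: ordered ✗; linear ✗; affine ✗; relevant ✗; unrestricted ✗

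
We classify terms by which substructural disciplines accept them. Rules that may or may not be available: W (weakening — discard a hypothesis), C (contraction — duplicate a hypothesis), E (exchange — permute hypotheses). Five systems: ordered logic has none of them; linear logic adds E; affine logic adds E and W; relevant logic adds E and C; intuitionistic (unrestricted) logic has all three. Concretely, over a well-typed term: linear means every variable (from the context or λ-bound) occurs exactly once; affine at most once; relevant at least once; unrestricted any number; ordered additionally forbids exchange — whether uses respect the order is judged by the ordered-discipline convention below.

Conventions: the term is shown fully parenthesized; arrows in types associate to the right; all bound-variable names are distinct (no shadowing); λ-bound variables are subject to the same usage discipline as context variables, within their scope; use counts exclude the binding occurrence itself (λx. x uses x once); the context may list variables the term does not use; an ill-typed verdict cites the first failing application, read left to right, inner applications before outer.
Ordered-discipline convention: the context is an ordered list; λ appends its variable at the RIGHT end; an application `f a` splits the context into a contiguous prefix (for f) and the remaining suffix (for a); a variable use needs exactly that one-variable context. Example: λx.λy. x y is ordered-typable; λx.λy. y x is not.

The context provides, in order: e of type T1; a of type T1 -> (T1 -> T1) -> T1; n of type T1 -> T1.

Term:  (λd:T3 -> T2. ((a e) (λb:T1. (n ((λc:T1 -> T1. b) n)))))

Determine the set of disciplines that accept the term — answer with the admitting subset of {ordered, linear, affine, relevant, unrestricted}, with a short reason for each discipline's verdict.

admitted by: unrestricted
usage: e: 1×, a: 1×, n: 2×, d (bound): 0×, b (bound): 1×, c (bound): 0×
uses in reading order: a, e, n, b, n
typing: well-typed at (T3 -> T2) -> T1
ordered ✗ (n ×2 used more than once (contraction); needs weakening: d, c unused)
linear ✗ (n ×2 used more than once (contraction); needs weakening: d, c unused)
affine ✗ (n ×2 used more than once (contraction))
relevant ✗ (needs weakening: d, c unused)
unrestricted ✓ (simply typable at (T3 -> T2) -> T1; W, C, E all held)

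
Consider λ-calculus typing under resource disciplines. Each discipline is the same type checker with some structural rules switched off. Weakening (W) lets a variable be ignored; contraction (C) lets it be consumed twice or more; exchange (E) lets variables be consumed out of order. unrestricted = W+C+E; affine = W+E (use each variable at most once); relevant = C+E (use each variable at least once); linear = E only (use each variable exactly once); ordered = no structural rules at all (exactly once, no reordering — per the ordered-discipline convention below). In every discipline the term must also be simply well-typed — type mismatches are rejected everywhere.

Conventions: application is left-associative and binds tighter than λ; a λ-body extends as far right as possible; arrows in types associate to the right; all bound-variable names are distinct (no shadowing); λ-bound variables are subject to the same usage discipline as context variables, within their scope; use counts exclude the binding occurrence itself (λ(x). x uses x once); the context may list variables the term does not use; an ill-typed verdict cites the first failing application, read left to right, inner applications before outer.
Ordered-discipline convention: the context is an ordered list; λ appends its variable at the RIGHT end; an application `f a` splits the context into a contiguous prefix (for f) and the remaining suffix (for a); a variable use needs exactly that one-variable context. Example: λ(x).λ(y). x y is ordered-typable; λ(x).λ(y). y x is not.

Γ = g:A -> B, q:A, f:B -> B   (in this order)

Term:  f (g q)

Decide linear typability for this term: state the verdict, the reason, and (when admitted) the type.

yes — single use per variable (g, q, f); term : B
use counts: g: 1, q: 1, f: 1
left-to-right use order: f, g, q
typing: the term checks, with type B
summary: ordered ✗; linear ✓; affine ✓; relevant ✓; unrestricted ✓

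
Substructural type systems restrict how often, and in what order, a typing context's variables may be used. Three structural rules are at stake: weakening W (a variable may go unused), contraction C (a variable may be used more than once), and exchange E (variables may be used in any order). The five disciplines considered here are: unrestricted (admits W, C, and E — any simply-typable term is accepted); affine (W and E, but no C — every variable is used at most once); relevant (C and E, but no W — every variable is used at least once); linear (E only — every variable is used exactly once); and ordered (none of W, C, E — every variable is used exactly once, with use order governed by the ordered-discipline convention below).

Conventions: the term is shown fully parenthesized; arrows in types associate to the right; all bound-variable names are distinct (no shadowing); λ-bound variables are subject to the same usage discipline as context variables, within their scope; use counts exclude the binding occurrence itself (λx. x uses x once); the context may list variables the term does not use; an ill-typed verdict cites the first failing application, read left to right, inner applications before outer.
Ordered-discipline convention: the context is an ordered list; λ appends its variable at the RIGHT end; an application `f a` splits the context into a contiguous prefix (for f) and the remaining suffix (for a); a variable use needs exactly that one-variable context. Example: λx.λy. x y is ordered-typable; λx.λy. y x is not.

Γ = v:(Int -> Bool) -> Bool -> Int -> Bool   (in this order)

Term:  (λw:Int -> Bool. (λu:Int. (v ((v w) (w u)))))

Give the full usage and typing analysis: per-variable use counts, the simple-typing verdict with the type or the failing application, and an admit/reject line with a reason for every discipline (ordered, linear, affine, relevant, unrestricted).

variable uses: v: 2×; w (bound): 2×; u (bound): 1×
left-to-right use order: v, v, w, w, u
typing: well-typed at (Int -> Bool) -> Int -> Bool -> Int -> Bool
ordered: ✗ — v ×2, w ×2 used more than once (contraction)
linear: ✗ — v ×2, w ×2 used more than once (contraction)
affine: ✗ — v ×2, w ×2 used more than once (contraction)
relevant: ✓ — at least one use each (v, w, u)
unrestricted: ✓ — simply typable at (Int -> Bool) -> Int -> Bool -> Int -> Bool; W, C, E all held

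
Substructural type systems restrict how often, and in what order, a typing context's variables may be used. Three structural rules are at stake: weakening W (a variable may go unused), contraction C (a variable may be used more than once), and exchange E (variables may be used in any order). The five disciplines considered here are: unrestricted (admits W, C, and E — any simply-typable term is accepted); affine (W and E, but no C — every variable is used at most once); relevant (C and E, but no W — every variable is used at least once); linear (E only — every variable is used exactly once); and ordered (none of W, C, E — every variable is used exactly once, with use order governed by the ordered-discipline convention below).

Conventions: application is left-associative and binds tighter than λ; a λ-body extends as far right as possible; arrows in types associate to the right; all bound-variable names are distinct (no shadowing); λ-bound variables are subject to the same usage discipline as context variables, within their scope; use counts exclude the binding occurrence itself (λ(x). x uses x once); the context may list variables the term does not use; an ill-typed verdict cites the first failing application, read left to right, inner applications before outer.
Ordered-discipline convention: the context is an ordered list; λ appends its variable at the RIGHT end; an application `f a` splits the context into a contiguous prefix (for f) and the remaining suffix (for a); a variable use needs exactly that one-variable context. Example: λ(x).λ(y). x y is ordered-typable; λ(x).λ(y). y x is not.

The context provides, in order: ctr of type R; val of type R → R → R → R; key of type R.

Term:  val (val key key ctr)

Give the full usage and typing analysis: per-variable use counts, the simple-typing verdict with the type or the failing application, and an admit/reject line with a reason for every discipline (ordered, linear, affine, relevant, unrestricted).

counts: ctr: 1×, val: 2×, key: 2×
uses in reading order: val, val, key, key, ctr
typing: well-typed — term : R → R → R
ordered: ✗ — repeated use of val ×2, key ×2
linear: ✗ — repeated use of val ×2, key ×2
affine: ✗ — repeated use of val ×2, key ×2
relevant: ✓ — ctr, val, key: all used, weakening unneeded
unrestricted: ✓ — well-typed at R → R → R; no restrictions here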